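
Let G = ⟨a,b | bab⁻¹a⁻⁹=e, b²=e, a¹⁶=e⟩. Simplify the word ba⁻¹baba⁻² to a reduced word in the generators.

Multiply left to right, reducing at each step:
  b · a⁻¹ = a⁷b
  (a⁷b) · b = a⁷
  (a⁷) · a = a⁸
  (a⁸) · b = a⁸b
  (a⁸b) · a⁻² = a⁶b

Answer: a⁶b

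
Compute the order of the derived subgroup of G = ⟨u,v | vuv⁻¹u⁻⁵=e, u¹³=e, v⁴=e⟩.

G' = [G, G] is generated by all commutators. The generator-pair commutators are: [u, v] = u⁹.
The subgroup they normally generate is {e, u, u², u³, u⁴, u⁵, u⁶, u⁷, u⁸, u⁹, u¹⁰, u¹¹, u¹²}, of order 13.
Check: |G/G'| = 52/13 = 4 is the order of the abelianisation.

Answer: 13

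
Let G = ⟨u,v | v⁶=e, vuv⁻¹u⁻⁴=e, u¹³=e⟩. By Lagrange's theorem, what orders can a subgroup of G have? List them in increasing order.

|G| = 78 = 2 · 3 · 13. By Lagrange's theorem the order of any subgroup divides 78; the divisors of 78 are 1, 2, 3, 6, 13, 26, 39, 78.

Answer: 1, 2, 3, 6, 13, 26, 39, 78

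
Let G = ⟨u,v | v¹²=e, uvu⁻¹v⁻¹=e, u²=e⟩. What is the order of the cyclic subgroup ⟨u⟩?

|⟨u⟩| equals the order of u. Compute successive powers until reaching e:
  u¹ = u, u² = e.
The smallest positive k with uᵏ = e is 2, so |⟨u⟩| = 2.

Answer: 2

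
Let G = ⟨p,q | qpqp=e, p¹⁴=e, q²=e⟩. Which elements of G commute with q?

⟨q⟩ ⊆ C_G(q) since powers of q commute with q; so |C_G(q)| ≥ |⟨q⟩| = 2.
By orbit–stabilizer, |C_G(q)| = |G| / |conj. class of q| = 28 / 7 = 4.
The 4 elements commuting with q are {e, p⁷, q, p⁷q}.

Answer: {e, p⁷, q, p⁷q}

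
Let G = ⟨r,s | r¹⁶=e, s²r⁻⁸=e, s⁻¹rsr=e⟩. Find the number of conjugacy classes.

The conjugacy classes (representative and size) are:
  [e] (size 1), [r] (size 2), [r¹⁴] (size 2), [r³] (size 2), [r¹²] (size 2), [r⁵] (size 2), [r¹⁰] (size 2), [r⁷] (size 2), [r⁸] (size 1), [r⁶s] (size 8), [r³s⁻¹] (size 8).
Class equation: 1 + 2 + 2 + 2 + 2 + 2 + 2 + 2 + 1 + 8 + 8 = 32 = |G|. So G has 11 conjugacy classes.

Answer: 11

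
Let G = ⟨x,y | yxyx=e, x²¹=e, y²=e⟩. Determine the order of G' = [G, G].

G' = [G, G] is generated by all commutators. The generator-pair commutators are: [x, y] = x².
The subgroup they normally generate is {e, x, x², x³, x⁴, x⁵, x⁶, x⁷, x⁸, x⁹, x¹⁰, x¹¹, x¹², x¹³, x¹⁴, x¹⁵, x¹⁶, x¹⁷, x¹⁸, x¹⁹, x²⁰}, of order 21.
Check: |G/G'| = 42/21 = 2 is the order of the abelianisation.

Answer: 21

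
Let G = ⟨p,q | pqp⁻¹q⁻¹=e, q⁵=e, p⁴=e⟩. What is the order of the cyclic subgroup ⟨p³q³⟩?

|⟨p³q³⟩| equals the order of p³q³. Compute successive powers until reaching e:
  (p³q³)¹ = p³q³, (p³q³)² = p²q, (p³q³)³ = pq⁴, (p³q³)⁴ = q², (p³q³)⁵ = p³, (p³q³)⁶ = p²q³, (p³q³)⁷ = pq, (p³q³)⁸ = q⁴, (p³q³)⁹ = p³q², (p³q³)¹⁰ = p², (p³q³)¹¹ = pq³, (p³q³)¹² = q, (p³q³)¹³ = p³q⁴, (p³q³)¹⁴ = p²q², (p³q³)¹⁵ = p, (p³q³)¹⁶ = q³, (p³q³)¹⁷ = p³q, (p³q³)¹⁸ = p²q⁴, (p³q³)¹⁹ = pq², (p³q³)²⁰ = e.
The smallest positive k with (p³q³)ᵏ = e is 20, so |⟨p³q³⟩| = 20.

Answer: 20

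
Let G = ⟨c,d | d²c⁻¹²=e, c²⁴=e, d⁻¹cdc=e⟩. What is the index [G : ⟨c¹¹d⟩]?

First find ord(c¹¹d) by computing successive powers:
  (c¹¹d)¹ = c¹¹d, (c¹¹d)² = c¹², (c¹¹d)³ = c¹¹d⁻¹, (c¹¹d)⁴ = e.
So |⟨c¹¹d⟩| = ord(c¹¹d) = 4. With |G| = 48, by Lagrange [G : ⟨c¹¹d⟩] = 48/4 = 12.

Answer: 12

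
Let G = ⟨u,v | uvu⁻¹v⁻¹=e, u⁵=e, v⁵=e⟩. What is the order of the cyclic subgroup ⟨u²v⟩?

|⟨u²v⟩| equals the order of u²v. Compute successive powers until reaching e:
  (u²v)¹ = u²v, (u²v)² = u⁴v², (u²v)³ = uv³, (u²v)⁴ = u³v⁴, (u²v)⁵ = e.
The smallest positive k with (u²v)ᵏ = e is 5, so |⟨u²v⟩| = 5.

Answer: 5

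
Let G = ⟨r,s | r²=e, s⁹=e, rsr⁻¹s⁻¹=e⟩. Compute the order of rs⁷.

Compute successive powers until reaching e:
  (rs⁷)¹ = rs⁷, (rs⁷)² = s⁵, (rs⁷)³ = rs³, (rs⁷)⁴ = s, (rs⁷)⁵ = rs⁸, (rs⁷)⁶ = s⁶, (rs⁷)⁷ = rs⁴, (rs⁷)⁸ = s², (rs⁷)⁹ = r, (rs⁷)¹⁰ = s⁷, (rs⁷)¹¹ = rs⁵, (rs⁷)¹² = s³, (rs⁷)¹³ = rs, (rs⁷)¹⁴ = s⁸, (rs⁷)¹⁵ = rs⁶, (rs⁷)¹⁶ = s⁴, (rs⁷)¹⁷ = rs², (rs⁷)¹⁸ = e.
The smallest positive k with (rs⁷)ᵏ = e is 18.

Answer: 18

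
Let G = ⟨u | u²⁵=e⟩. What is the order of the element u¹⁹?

Compute successive powers until reaching e:
  (u¹⁹)¹ = u¹⁹, (u¹⁹)² = u¹³, (u¹⁹)³ = u⁷, (u¹⁹)⁴ = u, (u¹⁹)⁵ = u²⁰, (u¹⁹)⁶ = u¹⁴, (u¹⁹)⁷ = u⁸, (u¹⁹)⁸ = u², (u¹⁹)⁹ = u²¹, (u¹⁹)¹⁰ = u¹⁵, (u¹⁹)¹¹ = u⁹, (u¹⁹)¹² = u³, (u¹⁹)¹³ = u²², (u¹⁹)¹⁴ = u¹⁶, (u¹⁹)¹⁵ = u¹⁰, (u¹⁹)¹⁶ = u⁴, (u¹⁹)¹⁷ = u²³, (u¹⁹)¹⁸ = u¹⁷, (u¹⁹)¹⁹ = u¹¹, (u¹⁹)²⁰ = u⁵, (u¹⁹)²¹ = u²⁴, (u¹⁹)²² = u¹⁸, (u¹⁹)²³ = u¹², (u¹⁹)²⁴ = u⁶, (u¹⁹)²⁵ = e.
The smallest positive k with (u¹⁹)ᵏ = e is 25.

Answer: 25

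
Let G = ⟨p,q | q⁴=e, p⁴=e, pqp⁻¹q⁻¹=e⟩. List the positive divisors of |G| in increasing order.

|G| = 16 = 2⁴. By Lagrange's theorem the order of any subgroup divides 16; the divisors of 16 are 1, 2, 4, 8, 16.

Answer: 1, 2, 4, 8, 16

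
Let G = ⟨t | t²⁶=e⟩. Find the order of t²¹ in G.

Compute successive powers until reaching e:
  (t²¹)¹ = t²¹, (t²¹)² = t¹⁶, (t²¹)³ = t¹¹, (t²¹)⁴ = t⁶, (t²¹)⁵ = t, (t²¹)⁶ = t²², (t²¹)⁷ = t¹⁷, (t²¹)⁸ = t¹², (t²¹)⁹ = t⁷, (t²¹)¹⁰ = t², (t²¹)¹¹ = t²³, (t²¹)¹² = t¹⁸, (t²¹)¹³ = t¹³, (t²¹)¹⁴ = t⁸, (t²¹)¹⁵ = t³, (t²¹)¹⁶ = t²⁴, (t²¹)¹⁷ = t¹⁹, (t²¹)¹⁸ = t¹⁴, (t²¹)¹⁹ = t⁹, (t²¹)²⁰ = t⁴, (t²¹)²¹ = t²⁵, (t²¹)²² = t²⁰, (t²¹)²³ = t¹⁵, (t²¹)²⁴ = t¹⁰, (t²¹)²⁵ = t⁵, (t²¹)²⁶ = e.
The smallest positive k with (t²¹)ᵏ = e is 26.

Answer: 26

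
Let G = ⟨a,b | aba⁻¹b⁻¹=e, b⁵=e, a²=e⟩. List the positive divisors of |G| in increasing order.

|G| = 10 = 2 · 5. By Lagrange's theorem the order of any subgroup divides 10; the divisors of 10 are 1, 2, 5, 10.

Answer: 1, 2, 5, 10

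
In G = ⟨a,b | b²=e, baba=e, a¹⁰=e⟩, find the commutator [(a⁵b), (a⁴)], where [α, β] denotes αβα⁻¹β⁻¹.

[(a⁵b), (a⁴)] = (a⁵b)·(a⁴)·(a⁵b)⁻¹·(a⁴)⁻¹.
  (a⁵b) · (a⁴) = ab
  (ab) · (a⁵b) = a⁶
  (a⁶) · (a⁶) = a²

Answer: a²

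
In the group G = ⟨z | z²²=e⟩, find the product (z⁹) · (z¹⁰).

Compute (z⁹) · (z¹⁰) by multiplying left to right and reducing via the relations at each step:
  (z⁹) · z¹⁰ = z¹⁹

Answer: z¹⁹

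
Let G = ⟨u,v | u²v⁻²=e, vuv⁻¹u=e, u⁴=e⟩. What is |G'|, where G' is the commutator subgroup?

G' = [G, G] is generated by all commutators. The generator-pair commutators are: [u, v] = u².
The subgroup they normally generate is {e, u²}, of order 2.
Check: |G/G'| = 8/2 = 4 is the order of the abelianisation.

Answer: 2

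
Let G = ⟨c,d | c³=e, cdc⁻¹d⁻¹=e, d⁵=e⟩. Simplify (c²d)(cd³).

Compute (c²d) · (cd³) by multiplying left to right and reducing via the relations at each step:
  (c²d) · c = d
  d · d³ = d⁴

Answer: d⁴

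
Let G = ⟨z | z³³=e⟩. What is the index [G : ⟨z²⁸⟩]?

First find ord(z²⁸) by computing successive powers:
  (z²⁸)¹ = z²⁸, (z²⁸)² = z²³, (z²⁸)³ = z¹⁸, (z²⁸)⁴ = z¹³, (z²⁸)⁵ = z⁸, (z²⁸)⁶ = z³, (z²⁸)⁷ = z³¹, (z²⁸)⁸ = z²⁶, (z²⁸)⁹ = z²¹, (z²⁸)¹⁰ = z¹⁶, (z²⁸)¹¹ = z¹¹, (z²⁸)¹² = z⁶, (z²⁸)¹³ = z, (z²⁸)¹⁴ = z²⁹, (z²⁸)¹⁵ = z²⁴, (z²⁸)¹⁶ = z¹⁹, (z²⁸)¹⁷ = z¹⁴, (z²⁸)¹⁸ = z⁹, (z²⁸)¹⁹ = z⁴, (z²⁸)²⁰ = z³², (z²⁸)²¹ = z²⁷, (z²⁸)²² = z²², (z²⁸)²³ = z¹⁷, (z²⁸)²⁴ = z¹², (z²⁸)²⁵ = z⁷, (z²⁸)²⁶ = z², (z²⁸)²⁷ = z³⁰, (z²⁸)²⁸ = z²⁵, (z²⁸)²⁹ = z²⁰, (z²⁸)³⁰ = z¹⁵, (z²⁸)³¹ = z¹⁰, (z²⁸)³² = z⁵, (z²⁸)³³ = e.
So |⟨z²⁸⟩| = ord(z²⁸) = 33. With |G| = 33, by Lagrange [G : ⟨z²⁸⟩] = 33/33 = 1.

Answer: 1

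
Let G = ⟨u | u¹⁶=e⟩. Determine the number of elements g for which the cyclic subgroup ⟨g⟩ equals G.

G is cyclic of order 16. An element generates G iff its order is 16, and a cyclic group of order 16 has exactly φ(16) = 8 such elements.

Answer: 8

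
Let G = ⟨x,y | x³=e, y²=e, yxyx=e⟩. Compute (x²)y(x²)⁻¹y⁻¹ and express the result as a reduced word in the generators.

[(x²), y] = (x²)·y·(x²)⁻¹·y⁻¹.
  (x²) · y = x²y
  (x²y) · x = xy
  (xy) · y = x

Answer: x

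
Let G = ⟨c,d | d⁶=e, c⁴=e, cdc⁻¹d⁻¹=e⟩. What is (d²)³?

Compute successive powers of (d²), reducing at each step:
  (d²)²: (d²) · d² = d⁴
  (d²)³: (d⁴) · d² = e

Answer: e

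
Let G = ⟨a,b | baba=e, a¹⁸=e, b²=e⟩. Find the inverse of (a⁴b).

The order of (a⁴b) is 2 (smallest k with (a⁴b)ᵏ = e), so (a⁴b)⁻¹ = (a⁴b)¹ = a⁴b.
Check: (a⁴b) · (a⁴b) → (a⁴b) · a⁴ = b;   b · b = e, giving e as required.

Answer: a⁴b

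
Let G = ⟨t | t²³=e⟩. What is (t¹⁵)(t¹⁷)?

Compute (t¹⁵) · (t¹⁷) by multiplying left to right and reducing via the relations at each step:
  (t¹⁵) · t¹⁷ = t⁹

Answer: t⁹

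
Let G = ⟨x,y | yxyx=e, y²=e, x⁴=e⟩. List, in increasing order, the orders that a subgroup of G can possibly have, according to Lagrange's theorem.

|G| = 8 = 2³. By Lagrange's theorem the order of any subgroup divides 8; the divisors of 8 are 1, 2, 4, 8.

Answer: 1, 2, 4, 8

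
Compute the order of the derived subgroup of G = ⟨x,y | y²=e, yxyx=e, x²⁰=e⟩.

G' = [G, G] is generated by all commutators. The generator-pair commutators are: [x, y] = x².
The subgroup they normally generate is {e, x², x⁴, x⁶, x⁸, x¹⁰, x¹², x¹⁴, x¹⁶, x¹⁸}, of order 10.
Check: |G/G'| = 40/10 = 4 is the order of the abelianisation.

Answer: 10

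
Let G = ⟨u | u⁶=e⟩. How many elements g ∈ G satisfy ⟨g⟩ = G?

G is cyclic of order 6. An element generates G iff its order is 6, and a cyclic group of order 6 has exactly φ(6) = 2 such elements.

Answer: 2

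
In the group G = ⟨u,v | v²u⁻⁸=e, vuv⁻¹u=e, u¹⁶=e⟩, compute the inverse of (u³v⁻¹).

The order of (u³v⁻¹) is 4 (smallest k with (u³v⁻¹)ᵏ = e), so (u³v⁻¹)⁻¹ = (u³v⁻¹)³ = u³v.
Check: (u³v⁻¹) · (u³v) → (u³v⁻¹) · u³ = v⁻¹;   (v⁻¹) · v = e, giving e as required.

Answer: u³v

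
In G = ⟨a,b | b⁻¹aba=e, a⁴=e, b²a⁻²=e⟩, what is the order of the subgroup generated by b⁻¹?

|⟨b⁻¹⟩| equals the order of b⁻¹. Compute successive powers until reaching e:
  (b⁻¹)¹ = b⁻¹, (b⁻¹)² = a², (b⁻¹)³ = b, (b⁻¹)⁴ = e.
The smallest positive k with (b⁻¹)ᵏ = e is 4, so |⟨b⁻¹⟩| = 4.

Answer: 4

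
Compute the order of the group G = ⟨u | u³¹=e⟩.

G is generated by a single element, so G is cyclic. The relator gives u³¹ = e and no smaller power is forced to be e, so the 31 powers {e, u, u², u³, u⁴, u⁵, u⁶, u⁷, u⁸, u⁹, u²², u²³, u²¹, u²⁰, u²⁴, u²⁵, u²⁶, u²⁷, u²⁸, u²⁹, u³⁰, u¹², u¹³, u¹¹, u¹⁰, u¹⁴, u¹⁵, u¹⁶, u¹⁷, u¹⁸, u¹⁹} are distinct. Hence |G| = 31.

Answer: 31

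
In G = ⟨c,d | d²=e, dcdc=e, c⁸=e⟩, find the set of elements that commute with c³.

⟨c³⟩ ⊆ C_G(c³) since powers of c³ commute with c³; so |C_G(c³)| ≥ |⟨c³⟩| = 8.
By orbit–stabilizer, |C_G(c³)| = |G| / |conj. class of c³| = 16 / 2 = 8.
The 8 elements commuting with c³ are {e, c, c², c³, c⁴, c⁵, c⁶, c⁷}.

Answer: {e, c, c², c³, c⁴, c⁵, c⁶, c⁷}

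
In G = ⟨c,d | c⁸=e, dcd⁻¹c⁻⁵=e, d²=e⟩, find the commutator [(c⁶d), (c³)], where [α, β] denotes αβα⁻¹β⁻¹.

[(c⁶d), (c³)] = (c⁶d)·(c³)·(c⁶d)⁻¹·(c³)⁻¹.
  (c⁶d) · (c³) = c⁵d
  (c⁵d) · (c²d) = c⁷
  (c⁷) · (c⁵) = c⁴

Answer: c⁴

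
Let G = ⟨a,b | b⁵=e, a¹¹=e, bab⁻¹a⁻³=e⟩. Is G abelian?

a·b = ab but b·a = a³b, so a·b ≠ b·a and G is not abelian.

Answer: No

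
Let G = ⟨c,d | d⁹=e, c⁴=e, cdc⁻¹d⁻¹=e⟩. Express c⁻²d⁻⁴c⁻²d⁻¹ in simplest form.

Multiply left to right, reducing at each step:
  (c²) · d⁻⁴ = c²d⁵
  (c²d⁵) · c⁻² = d⁵
  (d⁵) · d⁻¹ = d⁴

Answer: d⁴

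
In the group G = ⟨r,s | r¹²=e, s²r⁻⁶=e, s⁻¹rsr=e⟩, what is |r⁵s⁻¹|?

Compute successive powers until reaching e:
  (r⁵s⁻¹)¹ = r⁵s⁻¹, (r⁵s⁻¹)² = r⁶, (r⁵s⁻¹)³ = r⁵s, (r⁵s⁻¹)⁴ = e.
The smallest positive k with (r⁵s⁻¹)ᵏ = e is 4.

Answer: 4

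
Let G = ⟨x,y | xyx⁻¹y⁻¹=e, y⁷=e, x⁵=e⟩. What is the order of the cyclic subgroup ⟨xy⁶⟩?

|⟨xy⁶⟩| equals the order of xy⁶. Compute successive powers until reaching e:
  (xy⁶)¹ = xy⁶, (xy⁶)² = x²y⁵, (xy⁶)³ = x³y⁴, (xy⁶)⁴ = x⁴y³, (xy⁶)⁵ = y², (xy⁶)⁶ = xy, (xy⁶)⁷ = x², (xy⁶)⁸ = x³y⁶, (xy⁶)⁹ = x⁴y⁵, (xy⁶)¹⁰ = y⁴, (xy⁶)¹¹ = xy³, (xy⁶)¹² = x²y², (xy⁶)¹³ = x³y, (xy⁶)¹⁴ = x⁴, (xy⁶)¹⁵ = y⁶, (xy⁶)¹⁶ = xy⁵, (xy⁶)¹⁷ = x²y⁴, (xy⁶)¹⁸ = x³y³, (xy⁶)¹⁹ = x⁴y², (xy⁶)²⁰ = y, (xy⁶)²¹ = x, (xy⁶)²² = x²y⁶, (xy⁶)²³ = x³y⁵, (xy⁶)²⁴ = x⁴y⁴, (xy⁶)²⁵ = y³, (xy⁶)²⁶ = xy², (xy⁶)²⁷ = x²y, (xy⁶)²⁸ = x³, (xy⁶)²⁹ = x⁴y⁶, (xy⁶)³⁰ = y⁵, (xy⁶)³¹ = xy⁴, (xy⁶)³² = x²y³, (xy⁶)³³ = x³y², (xy⁶)³⁴ = x⁴y, (xy⁶)³⁵ = e.
The smallest positive k with (xy⁶)ᵏ = e is 35, so |⟨xy⁶⟩| = 35.

Answer: 35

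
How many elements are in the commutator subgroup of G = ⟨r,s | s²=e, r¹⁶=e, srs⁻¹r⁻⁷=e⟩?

G' = [G, G] is generated by all commutators. The generator-pair commutators are: [r, s] = r¹⁰.
The subgroup they normally generate is {e, r², r⁴, r⁶, r⁸, r¹⁰, r¹², r¹⁴}, of order 8.
Check: |G/G'| = 32/8 = 4 is the order of the abelianisation.

Answer: 8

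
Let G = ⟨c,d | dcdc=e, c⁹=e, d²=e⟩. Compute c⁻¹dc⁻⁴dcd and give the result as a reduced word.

Multiply left to right, reducing at each step:
  (c⁸) · d = c⁸d
  (c⁸d) · c⁻⁴ = c³d
  (c³d) · d = c³
  (c³) · c = c⁴
  (c⁴) · d = c⁴d

Answer: c⁴d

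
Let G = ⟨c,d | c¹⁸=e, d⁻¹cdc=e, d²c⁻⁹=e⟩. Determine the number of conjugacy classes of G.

The conjugacy classes (representative and size) are:
  [e] (size 1), [c¹⁷] (size 2), [c¹⁶] (size 2), [c³] (size 2), [c¹⁴] (size 2), [c¹³] (size 2), [c¹²] (size 2), [c¹¹] (size 2), [c¹⁰] (size 2), [c⁹] (size 1), [c⁸d] (size 9), [cd] (size 9).
Class equation: 1 + 2 + 2 + 2 + 2 + 2 + 2 + 2 + 2 + 1 + 9 + 9 = 36 = |G|. So G has 12 conjugacy classes.

Answer: 12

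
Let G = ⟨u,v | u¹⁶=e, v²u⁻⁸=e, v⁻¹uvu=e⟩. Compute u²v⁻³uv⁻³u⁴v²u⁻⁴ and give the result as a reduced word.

Multiply left to right, reducing at each step:
  (u²) · v⁻³ = u²v
  (u²v) · u = uv
  (uv) · v⁻³ = u⁹
  (u⁹) · u⁴ = u¹³
  (u¹³) · v² = u⁵
  (u⁵) · u⁻⁴ = u

Answer: u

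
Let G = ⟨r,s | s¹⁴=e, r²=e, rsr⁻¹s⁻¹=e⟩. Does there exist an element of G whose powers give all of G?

|G| = 28, but the maximum element order in G is 14 < 28. No single element generates all of G, so G is not cyclic.

Answer: No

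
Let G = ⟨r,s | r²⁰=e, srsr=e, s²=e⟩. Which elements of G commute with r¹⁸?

⟨r¹⁸⟩ ⊆ C_G(r¹⁸) since powers of r¹⁸ commute with r¹⁸; so |C_G(r¹⁸)| ≥ |⟨r¹⁸⟩| = 10.
By orbit–stabilizer, |C_G(r¹⁸)| = |G| / |conj. class of r¹⁸| = 40 / 2 = 20.
The 20 elements commuting with r¹⁸ are {e, r, r², r³, r⁴, r⁵, r⁶, r⁷, r⁸, r⁹, r¹⁰, r¹¹, r¹², r¹³, r¹⁴, r¹⁵, r¹⁶, r¹⁷, r¹⁸, r¹⁹}.

Answer: {e, r, r², r³, r⁴, r⁵, r⁶, r⁷, r⁸, r⁹, r¹⁰, r¹¹, r¹², r¹³, r¹⁴, r¹⁵, r¹⁶, r¹⁷, r¹⁸, r¹⁹}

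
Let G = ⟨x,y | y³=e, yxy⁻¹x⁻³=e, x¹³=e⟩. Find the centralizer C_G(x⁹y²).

⟨x⁹y²⟩ ⊆ C_G(x⁹y²) since powers of x⁹y² commute with x⁹y²; so |C_G(x⁹y²)| ≥ |⟨x⁹y²⟩| = 3.
By orbit–stabilizer, |C_G(x⁹y²)| = |G| / |conj. class of x⁹y²| = 39 / 13 = 3.
The 3 elements commuting with x⁹y² are {e, x⁹y², x¹²y}.

Answer: {e, x⁹y², x¹²y}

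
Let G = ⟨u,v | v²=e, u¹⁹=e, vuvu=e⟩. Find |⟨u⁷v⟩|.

|⟨u⁷v⟩| equals the order of u⁷v. Compute successive powers until reaching e:
  (u⁷v)¹ = u⁷v, (u⁷v)² = e.
The smallest positive k with (u⁷v)ᵏ = e is 2, so |⟨u⁷v⟩| = 2.

Answer: 2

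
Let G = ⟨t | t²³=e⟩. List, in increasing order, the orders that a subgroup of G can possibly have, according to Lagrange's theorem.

|G| = 23 = 23. By Lagrange's theorem the order of any subgroup divides 23; the divisors of 23 are 1, 23.

Answer: 1, 23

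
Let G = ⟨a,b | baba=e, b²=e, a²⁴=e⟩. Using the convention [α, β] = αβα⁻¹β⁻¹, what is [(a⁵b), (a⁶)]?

[(a⁵b), (a⁶)] = (a⁵b)·(a⁶)·(a⁵b)⁻¹·(a⁶)⁻¹.
  (a⁵b) · (a⁶) = a²³b
  (a²³b) · (a⁵b) = a¹⁸
  (a¹⁸) · (a¹⁸) = a¹²

Answer: a¹²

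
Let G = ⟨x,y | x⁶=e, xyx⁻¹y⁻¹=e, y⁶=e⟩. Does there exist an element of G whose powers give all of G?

|G| = 36, but the maximum element order in G is 6 < 36. No single element generates all of G, so G is not cyclic.

Answer: No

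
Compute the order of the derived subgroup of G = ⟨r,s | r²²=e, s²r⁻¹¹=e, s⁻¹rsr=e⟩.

G' = [G, G] is generated by all commutators. The generator-pair commutators are: [r, s] = r².
The subgroup they normally generate is {e, r², r⁴, r⁶, r⁸, r¹⁰, r¹², r¹⁴, r¹⁶, r¹⁸, r²⁰}, of order 11.
Check: |G/G'| = 44/11 = 4 is the order of the abelianisation.

Answer: 11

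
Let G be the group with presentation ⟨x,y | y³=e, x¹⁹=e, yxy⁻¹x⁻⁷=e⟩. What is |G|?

Enumerate words in the generators, reducing via the relations: the distinct elements are
  {e, x, y, xy, x², x³, x⁴, x⁵, x⁶, x⁷, x⁸, x⁹, y², xy², x²y, x³y, x¹², x¹³, x¹¹, x¹⁰, x¹⁴, x¹⁵, x¹⁶, x¹⁷, x¹⁸, x⁴y, x⁵y, x⁶y, x⁷y, x⁸y, x⁹y, x²y², x³y², x¹²y, x¹³y, x¹¹y, x¹⁰y, x¹⁴y, x¹⁵y, x¹⁶y, x¹⁷y, x¹⁸y, x⁴y², x⁵y², x⁶y², x⁷y², x⁸y², x⁹y², x¹²y², x¹³y², x¹¹y², x¹⁰y², x¹⁴y², x¹⁵y², x¹⁶y², x¹⁷y², x¹⁸y²}.
No further products give new elements, so |G| = 57.

Answer: 57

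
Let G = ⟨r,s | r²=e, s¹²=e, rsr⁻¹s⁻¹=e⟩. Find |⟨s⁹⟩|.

|⟨s⁹⟩| equals the order of s⁹. Compute successive powers until reaching e:
  (s⁹)¹ = s⁹, (s⁹)² = s⁶, (s⁹)³ = s³, (s⁹)⁴ = e.
The smallest positive k with (s⁹)ᵏ = e is 4, so |⟨s⁹⟩| = 4.

Answer: 4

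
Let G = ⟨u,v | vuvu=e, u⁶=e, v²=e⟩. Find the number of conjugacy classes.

The conjugacy classes (representative and size) are:
  [e] (size 1), [u⁵] (size 2), [u⁴] (size 2), [u³] (size 1), [v] (size 3), [u³v] (size 3).
Class equation: 1 + 2 + 2 + 1 + 3 + 3 = 12 = |G|. So G has 6 conjugacy classes.

Answer: 6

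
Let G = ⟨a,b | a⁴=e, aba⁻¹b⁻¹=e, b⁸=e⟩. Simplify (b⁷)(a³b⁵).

Compute (b⁷) · (a³b⁵) by multiplying left to right and reducing via the relations at each step:
  (b⁷) · a³ = a³b⁷
  (a³b⁷) · b⁵ = a³b⁴

Answer: a³b⁴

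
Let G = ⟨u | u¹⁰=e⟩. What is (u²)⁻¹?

The order of (u²) is 5 (smallest k with (u²)ᵏ = e), so (u²)⁻¹ = (u²)⁴ = u⁸.
Check: (u²) · (u⁸) → (u²) · u⁸ = e, giving e as required.

Answer: u⁸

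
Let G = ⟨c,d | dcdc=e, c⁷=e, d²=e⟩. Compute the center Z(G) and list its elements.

An element z ∈ Z(G) iff z commutes with every generator.
For example e is central: e·c = c = c·e; e·d = d = d·e.
Whereas c ∉ Z(G) since c·d = cd ≠ c⁶d = d·c.
Checking each of the 14 elements this way gives Z(G) = {e}, of order 1.

Answer: {e}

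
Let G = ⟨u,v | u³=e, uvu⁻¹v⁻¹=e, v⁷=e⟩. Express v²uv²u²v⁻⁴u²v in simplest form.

Multiply left to right, reducing at each step:
  (v²) · u = uv²
  (uv²) · v² = uv⁴
  (uv⁴) · u² = v⁴
  (v⁴) · v⁻⁴ = e
  e · u² = u²
  (u²) · v = u²v

Answer: u²v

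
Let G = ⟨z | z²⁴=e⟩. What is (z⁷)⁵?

Compute successive powers of (z⁷), reducing at each step:
  (z⁷)²: (z⁷) · z⁷ = z¹⁴
  (z⁷)³: (z¹⁴) · z⁷ = z²¹
  (z⁷)⁴: (z²¹) · z⁷ = z⁴
  (z⁷)⁵: (z⁴) · z⁷ = z¹¹

Answer: z¹¹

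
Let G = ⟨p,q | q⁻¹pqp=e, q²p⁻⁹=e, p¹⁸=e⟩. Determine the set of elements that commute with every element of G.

An element z ∈ Z(G) iff z commutes with every generator.
For example p⁹ is central: (p⁹)·p = p¹⁰ = p·(p⁹); (p⁹)·q = q⁻¹ = q·(p⁹).
Whereas p ∉ Z(G) since p·q = pq ≠ p⁸q⁻¹ = q·p.
Checking each of the 36 elements this way gives Z(G) = {e, p⁹}, of order 2.

Answer: {e, p⁹}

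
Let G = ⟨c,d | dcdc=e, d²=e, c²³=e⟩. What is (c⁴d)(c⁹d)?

Compute (c⁴d) · (c⁹d) by multiplying left to right and reducing via the relations at each step:
  (c⁴d) · c⁹ = c¹⁸d
  (c¹⁸d) · d = c¹⁸

Answer: c¹⁸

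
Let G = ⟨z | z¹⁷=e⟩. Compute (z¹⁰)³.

Compute successive powers of (z¹⁰), reducing at each step:
  (z¹⁰)²: (z¹⁰) · z¹⁰ = z³
  (z¹⁰)³: (z³) · z¹⁰ = z¹³

Answer: z¹³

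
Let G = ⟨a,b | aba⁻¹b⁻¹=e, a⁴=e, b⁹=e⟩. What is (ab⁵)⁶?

Compute successive powers of (ab⁵), reducing at each step:
  (ab⁵)²: (ab⁵) · a = a²b⁵;   (a²b⁵) · b⁵ = a²b
  (ab⁵)³: (a²b) · a = a³b;   (a³b) · b⁵ = a³b⁶
  (ab⁵)⁴: (a³b⁶) · a = b⁶;   (b⁶) · b⁵ = b²
  (ab⁵)⁵: (b²) · a = ab²;   (ab²) · b⁵ = ab⁷
  (ab⁵)⁶: (ab⁷) · a = a²b⁷;   (a²b⁷) · b⁵ = a²b³

Answer: a²b³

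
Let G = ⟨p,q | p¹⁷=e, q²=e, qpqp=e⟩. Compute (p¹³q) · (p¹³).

Compute (p¹³q) · (p¹³) by multiplying left to right and reducing via the relations at each step:
  (p¹³q) · p¹³ = q

Answer: q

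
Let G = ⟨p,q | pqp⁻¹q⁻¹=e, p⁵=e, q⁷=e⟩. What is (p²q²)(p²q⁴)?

Compute (p²q²) · (p²q⁴) by multiplying left to right and reducing via the relations at each step:
  (p²q²) · p² = p⁴q²
  (p⁴q²) · q⁴ = p⁴q⁶

Answer: p⁴q⁶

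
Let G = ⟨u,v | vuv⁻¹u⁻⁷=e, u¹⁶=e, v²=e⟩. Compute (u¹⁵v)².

Compute successive powers of (u¹⁵v), reducing at each step:
  (u¹⁵v)²: (u¹⁵v) · u¹⁵ = u⁸v;   (u⁸v) · v = u⁸

Answer: u⁸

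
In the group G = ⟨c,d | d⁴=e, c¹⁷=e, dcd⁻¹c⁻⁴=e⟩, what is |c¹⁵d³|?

Compute successive powers until reaching e:
  (c¹⁵d³)¹ = c¹⁵d³, (c¹⁵d³)² = c⁶d², (c¹⁵d³)³ = c⁸d, (c¹⁵d³)⁴ = e.
The smallest positive k with (c¹⁵d³)ᵏ = e is 4.

Answer: 4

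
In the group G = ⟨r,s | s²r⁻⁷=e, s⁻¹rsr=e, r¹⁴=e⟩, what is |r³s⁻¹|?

Compute successive powers until reaching e:
  (r³s⁻¹)¹ = r³s⁻¹, (r³s⁻¹)² = r⁷, (r³s⁻¹)³ = r³s, (r³s⁻¹)⁴ = e.
The smallest positive k with (r³s⁻¹)ᵏ = e is 4.

Answer: 4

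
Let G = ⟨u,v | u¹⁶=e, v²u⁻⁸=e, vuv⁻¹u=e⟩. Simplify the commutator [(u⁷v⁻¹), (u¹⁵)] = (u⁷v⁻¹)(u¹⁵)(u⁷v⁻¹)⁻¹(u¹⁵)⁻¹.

[(u⁷v⁻¹), (u¹⁵)] = (u⁷v⁻¹)·(u¹⁵)·(u⁷v⁻¹)⁻¹·(u¹⁵)⁻¹.
  (u⁷v⁻¹) · (u¹⁵) = v
  v · (u⁷v) = u
  u · u = u²

Answer: u²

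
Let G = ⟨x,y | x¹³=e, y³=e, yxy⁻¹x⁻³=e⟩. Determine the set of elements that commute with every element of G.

An element z ∈ Z(G) iff z commutes with every generator.
For example e is central: e·x = x = x·e; e·y = y = y·e.
Whereas x ∉ Z(G) since x·y = xy ≠ x³y = y·x.
Checking each of the 39 elements this way gives Z(G) = {e}, of order 1.

Answer: {e}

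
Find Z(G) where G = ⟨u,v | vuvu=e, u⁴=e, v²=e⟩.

An element z ∈ Z(G) iff z commutes with every generator.
For example u² is central: (u²)·u = u³ = u·(u²); (u²)·v = u²v = v·(u²).
Whereas u ∉ Z(G) since u·v = uv ≠ u³v = v·u.
Checking each of the 8 elements this way gives Z(G) = {e, u²}, of order 2.

Answer: {e, u²}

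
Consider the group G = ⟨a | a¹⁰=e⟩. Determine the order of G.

G is generated by a single element, so G is cyclic. The relator gives a¹⁰ = e and no smaller power is forced to be e, so the 10 powers {a, e, a², a³, a⁴, a⁵, a⁶, a⁷, a⁸, a⁹} are distinct. Hence |G| = 10.

Answer: 10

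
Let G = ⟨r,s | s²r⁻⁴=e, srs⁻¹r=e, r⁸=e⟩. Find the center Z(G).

An element z ∈ Z(G) iff z commutes with every generator.
For example r⁴ is central: (r⁴)·r = r⁵ = r·(r⁴); (r⁴)·s = s⁻¹ = s·(r⁴).
Whereas r ∉ Z(G) since r·s = rs ≠ r³s⁻¹ = s·r.
Checking each of the 16 elements this way gives Z(G) = {e, r⁴}, of order 2.

Answer: {e, r⁴}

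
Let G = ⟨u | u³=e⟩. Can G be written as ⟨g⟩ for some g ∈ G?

|G| = 3. The element u has order 3 (its powers give 3 distinct elements), so ⟨u⟩ = G and G is cyclic.

Answer: Yes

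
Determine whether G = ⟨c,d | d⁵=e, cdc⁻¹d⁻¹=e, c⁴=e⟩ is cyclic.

|G| = 20. The element cd has order 20 (its powers give 20 distinct elements), so ⟨cd⟩ = G and G is cyclic.

Answer: Yes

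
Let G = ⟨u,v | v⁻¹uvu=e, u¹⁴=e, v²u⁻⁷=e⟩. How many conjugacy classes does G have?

The conjugacy classes (representative and size) are:
  [e] (size 1), [u¹³] (size 2), [u¹²] (size 2), [u¹¹] (size 2), [u⁴] (size 2), [u⁵] (size 2), [u⁸] (size 2), [u⁷] (size 1), [u⁵v⁻¹] (size 7), [u⁵v] (size 7).
Class equation: 1 + 2 + 2 + 2 + 2 + 2 + 2 + 1 + 7 + 7 = 28 = |G|. So G has 10 conjugacy classes.

Answer: 10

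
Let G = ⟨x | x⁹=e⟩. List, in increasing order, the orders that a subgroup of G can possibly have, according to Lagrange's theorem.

|G| = 9 = 3². By Lagrange's theorem the order of any subgroup divides 9; the divisors of 9 are 1, 3, 9.

Answer: 1, 3, 9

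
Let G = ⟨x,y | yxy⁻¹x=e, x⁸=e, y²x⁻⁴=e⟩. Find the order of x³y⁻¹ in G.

Compute successive powers until reaching e:
  (x³y⁻¹)¹ = x³y⁻¹, (x³y⁻¹)² = x⁴, (x³y⁻¹)³ = x³y, (x³y⁻¹)⁴ = e.
The smallest positive k with (x³y⁻¹)ᵏ = e is 4.

Answer: 4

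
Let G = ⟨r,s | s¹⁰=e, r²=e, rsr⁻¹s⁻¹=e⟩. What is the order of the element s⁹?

Compute successive powers until reaching e:
  (s⁹)¹ = s⁹, (s⁹)² = s⁸, (s⁹)³ = s⁷, (s⁹)⁴ = s⁶, (s⁹)⁵ = s⁵, (s⁹)⁶ = s⁴, (s⁹)⁷ = s³, (s⁹)⁸ = s², (s⁹)⁹ = s, (s⁹)¹⁰ = e.
The smallest positive k with (s⁹)ᵏ = e is 10.

Answer: 10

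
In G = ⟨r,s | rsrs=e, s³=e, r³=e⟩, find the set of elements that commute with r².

⟨r²⟩ ⊆ C_G(r²) since powers of r² commute with r²; so |C_G(r²)| ≥ |⟨r²⟩| = 3.
By orbit–stabilizer, |C_G(r²)| = |G| / |conj. class of r²| = 12 / 4 = 3.
The 3 elements commuting with r² are {e, r, r²}.

Answer: {e, r, r²}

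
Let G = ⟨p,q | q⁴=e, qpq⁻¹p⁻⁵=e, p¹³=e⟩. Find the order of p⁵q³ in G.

Compute successive powers until reaching e:
  (p⁵q³)¹ = p⁵q³, (p⁵q³)² = p⁶q², (p⁵q³)³ = pq, (p⁵q³)⁴ = e.
The smallest positive k with (p⁵q³)ᵏ = e is 4.

Answer: 4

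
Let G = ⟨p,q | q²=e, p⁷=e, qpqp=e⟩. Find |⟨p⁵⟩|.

|⟨p⁵⟩| equals the order of p⁵. Compute successive powers until reaching e:
  (p⁵)¹ = p⁵, (p⁵)² = p³, (p⁵)³ = p, (p⁵)⁴ = p⁶, (p⁵)⁵ = p⁴, (p⁵)⁶ = p², (p⁵)⁷ = e.
The smallest positive k with (p⁵)ᵏ = e is 7, so |⟨p⁵⟩| = 7.

Answer: 7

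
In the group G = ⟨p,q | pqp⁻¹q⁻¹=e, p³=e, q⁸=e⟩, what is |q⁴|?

Compute successive powers until reaching e:
  (q⁴)¹ = q⁴, (q⁴)² = e.
The smallest positive k with (q⁴)ᵏ = e is 2.

Answer: 2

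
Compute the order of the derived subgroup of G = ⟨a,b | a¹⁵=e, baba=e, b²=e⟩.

G' = [G, G] is generated by all commutators. The generator-pair commutators are: [a, b] = a².
The subgroup they normally generate is {e, a, a², a³, a⁴, a⁵, a⁶, a⁷, a⁸, a⁹, a¹⁰, a¹¹, a¹², a¹³, a¹⁴}, of order 15.
Check: |G/G'| = 30/15 = 2 is the order of the abelianisation.

Answer: 15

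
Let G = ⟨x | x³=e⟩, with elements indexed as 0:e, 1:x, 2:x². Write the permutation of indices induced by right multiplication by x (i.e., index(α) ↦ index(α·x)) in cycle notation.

(0 1 2)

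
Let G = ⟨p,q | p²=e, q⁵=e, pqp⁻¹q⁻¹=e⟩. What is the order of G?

Enumerate words in the generators, reducing via the relations: the distinct elements are
  {e, p, q, pq, q², q³, q⁴, pq², pq³, pq⁴}.
No further products give new elements, so |G| = 10.

Answer: 10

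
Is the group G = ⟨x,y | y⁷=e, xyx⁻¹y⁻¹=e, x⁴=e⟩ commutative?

Each pair of generators commutes: x·y = xy = y·x. Since the generators pairwise commute, every element of G commutes with every other, so G is abelian.

Answer: Yes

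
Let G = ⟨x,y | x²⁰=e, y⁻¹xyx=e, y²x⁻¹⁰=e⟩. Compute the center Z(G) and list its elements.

An element z ∈ Z(G) iff z commutes with every generator.
For example x¹⁰ is central: (x¹⁰)·x = x¹¹ = x·(x¹⁰); (x¹⁰)·y = y⁻¹ = y·(x¹⁰).
Whereas x ∉ Z(G) since x·y = xy ≠ x⁹y⁻¹ = y·x.
Checking each of the 40 elements this way gives Z(G) = {e, x¹⁰}, of order 2.

Answer: {e, x¹⁰}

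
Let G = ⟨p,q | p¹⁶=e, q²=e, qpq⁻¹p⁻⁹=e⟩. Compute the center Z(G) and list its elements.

An element z ∈ Z(G) iff z commutes with every generator.
For example p² is central: (p²)·p = p³ = p·(p²); (p²)·q = p²q = q·(p²).
Whereas p ∉ Z(G) since p·q = pq ≠ p⁹q = q·p.
Checking each of the 32 elements this way gives Z(G) = {e, p², p⁴, p⁶, p⁸, p¹⁰, p¹², p¹⁴}, of order 8.

Answer: {e, p², p⁴, p⁶, p⁸, p¹⁰, p¹², p¹⁴}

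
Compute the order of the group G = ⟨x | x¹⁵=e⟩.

G is generated by a single element, so G is cyclic. The relator gives x¹⁵ = e and no smaller power is forced to be e, so the 15 powers {e, x, x², x³, x⁴, x⁵, x⁶, x⁷, x⁸, x⁹, x¹², x¹³, x¹¹, x¹⁰, x¹⁴} are distinct. Hence |G| = 15.

Answer: 15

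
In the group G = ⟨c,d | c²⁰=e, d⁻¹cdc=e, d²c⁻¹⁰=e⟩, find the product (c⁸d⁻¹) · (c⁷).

Compute (c⁸d⁻¹) · (c⁷) by multiplying left to right and reducing via the relations at each step:
  (c⁸d⁻¹) · c⁷ = cd⁻¹

Answer: cd⁻¹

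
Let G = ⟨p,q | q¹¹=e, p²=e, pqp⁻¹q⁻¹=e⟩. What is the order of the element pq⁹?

Compute successive powers until reaching e:
  (pq⁹)¹ = pq⁹, (pq⁹)² = q⁷, (pq⁹)³ = pq⁵, (pq⁹)⁴ = q³, (pq⁹)⁵ = pq, (pq⁹)⁶ = q¹⁰, (pq⁹)⁷ = pq⁸, (pq⁹)⁸ = q⁶, (pq⁹)⁹ = pq⁴, (pq⁹)¹⁰ = q², (pq⁹)¹¹ = p, (pq⁹)¹² = q⁹, (pq⁹)¹³ = pq⁷, (pq⁹)¹⁴ = q⁵, (pq⁹)¹⁵ = pq³, (pq⁹)¹⁶ = q, (pq⁹)¹⁷ = pq¹⁰, (pq⁹)¹⁸ = q⁸, (pq⁹)¹⁹ = pq⁶, (pq⁹)²⁰ = q⁴, (pq⁹)²¹ = pq², (pq⁹)²² = e.
The smallest positive k with (pq⁹)ᵏ = e is 22.

Answer: 22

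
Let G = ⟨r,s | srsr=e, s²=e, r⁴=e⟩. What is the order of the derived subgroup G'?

G' = [G, G] is generated by all commutators. The generator-pair commutators are: [r, s] = r².
The subgroup they normally generate is {e, r²}, of order 2.
Check: |G/G'| = 8/2 = 4 is the order of the abelianisation.

Answer: 2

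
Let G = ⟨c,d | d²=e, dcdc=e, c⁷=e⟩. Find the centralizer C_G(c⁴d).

⟨c⁴d⟩ ⊆ C_G(c⁴d) since powers of c⁴d commute with c⁴d; so |C_G(c⁴d)| ≥ |⟨c⁴d⟩| = 2.
By orbit–stabilizer, |C_G(c⁴d)| = |G| / |conj. class of c⁴d| = 14 / 7 = 2.
The 2 elements commuting with c⁴d are {e, c⁴d}.

Answer: {e, c⁴d}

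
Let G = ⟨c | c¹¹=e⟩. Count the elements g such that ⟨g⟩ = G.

G is cyclic of order 11. An element generates G iff its order is 11, and a cyclic group of order 11 has exactly φ(11) = 10 such elements.

Answer: 10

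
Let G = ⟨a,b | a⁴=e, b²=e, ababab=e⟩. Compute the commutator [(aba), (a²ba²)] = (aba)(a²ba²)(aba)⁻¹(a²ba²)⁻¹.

[(aba), (a²ba²)] = (aba)·(a²ba²)·(aba)⁻¹·(a²ba²)⁻¹.
  (aba) · (a²ba²) = a²ba³
  (a²ba³) · (a³ba³) = a³ba²b
  (a³ba²b) · (a²ba²) = ab

Answer: ab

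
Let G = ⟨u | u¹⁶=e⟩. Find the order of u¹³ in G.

Compute successive powers until reaching e:
  (u¹³)¹ = u¹³, (u¹³)² = u¹⁰, (u¹³)³ = u⁷, (u¹³)⁴ = u⁴, (u¹³)⁵ = u, (u¹³)⁶ = u¹⁴, (u¹³)⁷ = u¹¹, (u¹³)⁸ = u⁸, (u¹³)⁹ = u⁵, (u¹³)¹⁰ = u², (u¹³)¹¹ = u¹⁵, (u¹³)¹² = u¹², (u¹³)¹³ = u⁹, (u¹³)¹⁴ = u⁶, (u¹³)¹⁵ = u³, (u¹³)¹⁶ = e.
The smallest positive k with (u¹³)ᵏ = e is 16.

Answer: 16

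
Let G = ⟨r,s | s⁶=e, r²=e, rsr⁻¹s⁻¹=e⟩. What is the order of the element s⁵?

Compute successive powers until reaching e:
  (s⁵)¹ = s⁵, (s⁵)² = s⁴, (s⁵)³ = s³, (s⁵)⁴ = s², (s⁵)⁵ = s, (s⁵)⁶ = e.
The smallest positive k with (s⁵)ᵏ = e is 6.

Answer: 6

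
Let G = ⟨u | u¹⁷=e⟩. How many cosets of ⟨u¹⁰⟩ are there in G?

First find ord(u¹⁰) by computing successive powers:
  (u¹⁰)¹ = u¹⁰, (u¹⁰)² = u³, (u¹⁰)³ = u¹³, (u¹⁰)⁴ = u⁶, (u¹⁰)⁵ = u¹⁶, (u¹⁰)⁶ = u⁹, (u¹⁰)⁷ = u², (u¹⁰)⁸ = u¹², (u¹⁰)⁹ = u⁵, (u¹⁰)¹⁰ = u¹⁵, (u¹⁰)¹¹ = u⁸, (u¹⁰)¹² = u, (u¹⁰)¹³ = u¹¹, (u¹⁰)¹⁴ = u⁴, (u¹⁰)¹⁵ = u¹⁴, (u¹⁰)¹⁶ = u⁷, (u¹⁰)¹⁷ = e.
So |⟨u¹⁰⟩| = ord(u¹⁰) = 17. With |G| = 17, by Lagrange [G : ⟨u¹⁰⟩] = 17/17 = 1.

Answer: 1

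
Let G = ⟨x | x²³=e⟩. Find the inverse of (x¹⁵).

The order of (x¹⁵) is 23 (smallest k with (x¹⁵)ᵏ = e), so (x¹⁵)⁻¹ = (x¹⁵)²² = x⁸.
Check: (x¹⁵) · (x⁸) → (x¹⁵) · x⁸ = e, giving e as required.

Answer: x⁸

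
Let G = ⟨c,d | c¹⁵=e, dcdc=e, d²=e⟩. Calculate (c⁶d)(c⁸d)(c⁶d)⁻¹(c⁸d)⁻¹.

[(c⁶d), (c⁸d)] = (c⁶d)·(c⁸d)·(c⁶d)⁻¹·(c⁸d)⁻¹.
  (c⁶d) · (c⁸d) = c¹³
  (c¹³) · (c⁶d) = c⁴d
  (c⁴d) · (c⁸d) = c¹¹

Answer: c¹¹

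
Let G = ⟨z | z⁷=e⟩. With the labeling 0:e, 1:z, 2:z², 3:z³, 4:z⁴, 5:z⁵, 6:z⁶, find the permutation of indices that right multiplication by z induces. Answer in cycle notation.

(0 1 2 3 4 5 6)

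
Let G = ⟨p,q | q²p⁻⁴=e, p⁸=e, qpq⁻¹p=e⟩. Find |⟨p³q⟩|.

|⟨p³q⟩| equals the order of p³q. Compute successive powers until reaching e:
  (p³q)¹ = p³q, (p³q)² = p⁴, (p³q)³ = p³q⁻¹, (p³q)⁴ = e.
The smallest positive k with (p³q)ᵏ = e is 4, so |⟨p³q⟩| = 4.

Answer: 4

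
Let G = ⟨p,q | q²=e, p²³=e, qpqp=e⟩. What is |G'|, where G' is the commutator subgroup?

G' = [G, G] is generated by all commutators. The generator-pair commutators are: [p, q] = p².
The subgroup they normally generate is {e, p, p², p³, p⁴, p⁵, p⁶, p⁷, p⁸, p⁹, p¹⁰, p¹¹, p¹², p¹³, p¹⁴, p¹⁵, p¹⁶, p¹⁷, p¹⁸, p¹⁹, p²⁰, p²¹, p²²}, of order 23.
Check: |G/G'| = 46/23 = 2 is the order of the abelianisation.

Answer: 23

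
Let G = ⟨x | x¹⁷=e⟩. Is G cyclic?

|G| = 17. The element x has order 17 (its powers give 17 distinct elements), so ⟨x⟩ = G and G is cyclic.

Answer: Yes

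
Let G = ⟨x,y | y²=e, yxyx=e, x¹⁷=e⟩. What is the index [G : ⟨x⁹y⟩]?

First find ord(x⁹y) by computing successive powers:
  (x⁹y)¹ = x⁹y, (x⁹y)² = e.
So |⟨x⁹y⟩| = ord(x⁹y) = 2. With |G| = 34, by Lagrange [G : ⟨x⁹y⟩] = 34/2 = 17.

Answer: 17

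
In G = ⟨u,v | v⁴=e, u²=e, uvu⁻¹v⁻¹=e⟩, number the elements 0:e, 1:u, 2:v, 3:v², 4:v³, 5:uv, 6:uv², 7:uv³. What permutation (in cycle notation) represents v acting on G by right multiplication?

(0 2 3 4)(1 5 6 7)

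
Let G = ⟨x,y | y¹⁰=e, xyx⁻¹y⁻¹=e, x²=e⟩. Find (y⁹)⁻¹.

The order of (y⁹) is 10 (smallest k with (y⁹)ᵏ = e), so (y⁹)⁻¹ = (y⁹)⁹ = y.
Check: (y⁹) · y → (y⁹) · y = e, giving e as required.

Answer: y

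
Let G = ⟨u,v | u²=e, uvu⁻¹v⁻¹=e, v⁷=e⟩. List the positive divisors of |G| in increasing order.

|G| = 14 = 2 · 7. By Lagrange's theorem the order of any subgroup divides 14; the divisors of 14 are 1, 2, 7, 14.

Answer: 1, 2, 7, 14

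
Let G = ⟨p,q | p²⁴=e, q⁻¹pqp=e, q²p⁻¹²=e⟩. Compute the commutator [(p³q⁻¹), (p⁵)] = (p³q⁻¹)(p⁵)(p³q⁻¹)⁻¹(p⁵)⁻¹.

[(p³q⁻¹), (p⁵)] = (p³q⁻¹)·(p⁵)·(p³q⁻¹)⁻¹·(p⁵)⁻¹.
  (p³q⁻¹) · (p⁵) = p¹⁰q
  (p¹⁰q) · (p³q) = p¹⁹
  (p¹⁹) · (p¹⁹) = p¹⁴

Answer: p¹⁴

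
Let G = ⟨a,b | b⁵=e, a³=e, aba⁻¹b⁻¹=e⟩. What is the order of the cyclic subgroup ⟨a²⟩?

|⟨a²⟩| equals the order of a². Compute successive powers until reaching e:
  (a²)¹ = a², (a²)² = a, (a²)³ = e.
The smallest positive k with (a²)ᵏ = e is 3, so |⟨a²⟩| = 3.

Answer: 3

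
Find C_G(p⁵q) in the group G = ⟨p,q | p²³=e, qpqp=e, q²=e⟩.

⟨p⁵q⟩ ⊆ C_G(p⁵q) since powers of p⁵q commute with p⁵q; so |C_G(p⁵q)| ≥ |⟨p⁵q⟩| = 2.
By orbit–stabilizer, |C_G(p⁵q)| = |G| / |conj. class of p⁵q| = 46 / 23 = 2.
The 2 elements commuting with p⁵q are {e, p⁵q}.

Answer: {e, p⁵q}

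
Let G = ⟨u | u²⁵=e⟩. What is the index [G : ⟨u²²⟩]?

First find ord(u²²) by computing successive powers:
  (u²²)¹ = u²², (u²²)² = u¹⁹, (u²²)³ = u¹⁶, (u²²)⁴ = u¹³, (u²²)⁵ = u¹⁰, (u²²)⁶ = u⁷, (u²²)⁷ = u⁴, (u²²)⁸ = u, (u²²)⁹ = u²³, (u²²)¹⁰ = u²⁰, (u²²)¹¹ = u¹⁷, (u²²)¹² = u¹⁴, (u²²)¹³ = u¹¹, (u²²)¹⁴ = u⁸, (u²²)¹⁵ = u⁵, (u²²)¹⁶ = u², (u²²)¹⁷ = u²⁴, (u²²)¹⁸ = u²¹, (u²²)¹⁹ = u¹⁸, (u²²)²⁰ = u¹⁵, (u²²)²¹ = u¹², (u²²)²² = u⁹, (u²²)²³ = u⁶, (u²²)²⁴ = u³, (u²²)²⁵ = e.
So |⟨u²²⟩| = ord(u²²) = 25. With |G| = 25, by Lagrange [G : ⟨u²²⟩] = 25/25 = 1.

Answer: 1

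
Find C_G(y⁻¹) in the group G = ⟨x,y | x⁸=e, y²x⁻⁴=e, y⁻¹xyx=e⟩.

⟨y⁻¹⟩ ⊆ C_G(y⁻¹) since powers of y⁻¹ commute with y⁻¹; so |C_G(y⁻¹)| ≥ |⟨y⁻¹⟩| = 4.
By orbit–stabilizer, |C_G(y⁻¹)| = |G| / |conj. class of y⁻¹| = 16 / 4 = 4.
The 4 elements commuting with y⁻¹ are {e, x⁴, y, y⁻¹}.

Answer: {e, x⁴, y, y⁻¹}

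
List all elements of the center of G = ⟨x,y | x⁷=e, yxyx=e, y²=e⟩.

An element z ∈ Z(G) iff z commutes with every generator.
For example e is central: e·x = x = x·e; e·y = y = y·e.
Whereas x ∉ Z(G) since x·y = xy ≠ x⁶y = y·x.
Checking each of the 14 elements this way gives Z(G) = {e}, of order 1.

Answer: {e}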